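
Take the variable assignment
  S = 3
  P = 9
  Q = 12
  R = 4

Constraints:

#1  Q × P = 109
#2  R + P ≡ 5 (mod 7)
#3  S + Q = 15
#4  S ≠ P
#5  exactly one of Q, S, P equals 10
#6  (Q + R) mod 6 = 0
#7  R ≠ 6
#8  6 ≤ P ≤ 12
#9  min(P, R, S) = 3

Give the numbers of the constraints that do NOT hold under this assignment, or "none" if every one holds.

#1 Q × P = 12 × 9 = 108, not 109 — does not hold.
#2 R + P = 13; 13 mod 7 = 6, not 5 — does not hold.
#3 S + Q = 3 + 12 = 15 — holds.
#4 S = 3, P = 9; distinct — holds.
#5 Q=12, S=3, P=9; 0 of them equal 10, not exactly one — does not hold.
#6 Q + R = 16; 16 mod 6 = 4, not 0 — does not hold.
#7 R = 4, and 4 ≠ 6 — holds.
#8 P = 9 lies in [6, 12] — holds.
#9 min(9, 4, 3) = 3 — holds.

Constraints 1, 2, 5, and 6 do not hold.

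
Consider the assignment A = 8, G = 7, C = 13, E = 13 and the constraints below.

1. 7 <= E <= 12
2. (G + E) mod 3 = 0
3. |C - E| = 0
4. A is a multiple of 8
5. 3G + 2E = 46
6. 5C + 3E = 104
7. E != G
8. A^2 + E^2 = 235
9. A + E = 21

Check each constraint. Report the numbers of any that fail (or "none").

Violated: 1, 2, 5, and 8.

1. E = 13 is outside [7, 12]  ✘
2. G + E = 20; 20 mod 3 = 2, not 0  ✘
3. |13 - 13| = 0  ✔
4. 8 / 8 = 1, so 8 divides 8  ✔
5. 3G + 2E = 3(7) + 2(13) = 47, not 46  ✘
6. 5C + 3E = 5(13) + 3(13) = 104  ✔
7. E = 13, G = 7; distinct  ✔
8. A^2 + E^2 = 8^2 + 13^2 = 64 + 169 = 233, not 235  ✘
9. A + E = 8 + 13 = 21  ✔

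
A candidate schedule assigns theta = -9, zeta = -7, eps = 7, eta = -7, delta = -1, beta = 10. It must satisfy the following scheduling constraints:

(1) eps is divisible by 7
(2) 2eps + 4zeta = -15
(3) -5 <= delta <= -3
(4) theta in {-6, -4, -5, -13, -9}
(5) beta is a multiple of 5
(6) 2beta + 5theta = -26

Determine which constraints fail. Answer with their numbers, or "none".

(1) 7 / 7 = 1, so 7 divides 7  OK
(2) 2eps + 4zeta = 2(7) + 4(-7) = -14, not -15  FAIL
(3) delta = -1 is outside [-5, -3]  FAIL
(4) theta = -9 is in {-6, -4, -5, -13, -9}  OK
(5) 10 / 5 = 2, so 5 divides 10  OK
(6) 2beta + 5theta = 2(10) + 5(-9) = -25, not -26  FAIL

Constraints 2, 3, and 6 are violated.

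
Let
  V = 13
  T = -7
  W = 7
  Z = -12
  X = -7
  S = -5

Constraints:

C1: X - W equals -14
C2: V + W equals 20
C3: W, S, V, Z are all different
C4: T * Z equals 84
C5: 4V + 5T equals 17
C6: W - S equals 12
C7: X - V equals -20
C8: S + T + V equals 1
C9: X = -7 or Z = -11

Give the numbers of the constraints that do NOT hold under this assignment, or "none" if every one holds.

C1: X - W = -7 - 7 = -14  ✓
C2: V + W = 13 + 7 = 20  ✓
C3: values 7, -5, 13, -12 are pairwise distinct  ✓
C4: T * Z = -7 * (-12) = 84  ✓
C5: 4V + 5T = 4(13) + 5(-7) = 17  ✓
C6: W - S = 7 - (-5) = 12  ✓
C7: X - V = -7 - 13 = -20  ✓
C8: S + T + V = -5 + (-7) + 13 = 1  ✓
C9: X = -7 = -7 (first disjunct)  ✓

All constraints are satisfied.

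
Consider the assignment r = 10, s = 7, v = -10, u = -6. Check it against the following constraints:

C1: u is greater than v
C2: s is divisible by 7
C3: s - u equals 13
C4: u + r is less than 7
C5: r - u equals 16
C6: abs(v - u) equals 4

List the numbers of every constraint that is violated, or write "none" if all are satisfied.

None — every constraint holds.

C1: u = -6, v = -10; -6 > -10  ✔
C2: 7 / 7 = 1, so 7 divides 7  ✔
C3: s - u = 7 - (-6) = 13  ✔
C4: u + r = -6 + 10 = 4; 4 < 7  ✔
C5: r - u = 10 - (-6) = 16  ✔
C6: abs(-10 - (-6)) = 4  ✔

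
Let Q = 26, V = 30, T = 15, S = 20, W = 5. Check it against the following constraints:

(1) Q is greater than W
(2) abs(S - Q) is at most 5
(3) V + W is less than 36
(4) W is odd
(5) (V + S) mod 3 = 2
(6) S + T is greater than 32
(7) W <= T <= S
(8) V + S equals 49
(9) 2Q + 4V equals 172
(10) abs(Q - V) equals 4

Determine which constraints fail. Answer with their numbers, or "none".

(1) Q = 26, W = 5; 26 > 5  holds
(2) abs(20 - 26) = 6; 6 > 5, exceeds bound 5  fails
(3) V + W = 30 + 5 = 35; 35 < 36  holds
(4) W = 5 is odd  holds
(5) V + S = 50; 50 mod 3 = 2  holds
(6) S + T = 20 + 15 = 35; 35 > 32  holds
(7) values 5 <= 15 <= 20  holds
(8) V + S = 30 + 20 = 50, not 49  fails
(9) 2Q + 4V = 2(26) + 4(30) = 172  holds
(10) abs(26 - 30) = 4  holds

Constraints 2 and 8 are violated.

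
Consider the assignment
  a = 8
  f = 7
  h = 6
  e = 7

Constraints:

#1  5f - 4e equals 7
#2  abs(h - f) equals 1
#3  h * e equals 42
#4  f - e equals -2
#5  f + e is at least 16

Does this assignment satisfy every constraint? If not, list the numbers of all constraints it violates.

The assignment fails constraints 4, 5.

#1 5f - 4e = 5(7) - 4(7) = 7  true
#2 abs(6 - 7) = 1  true
#3 h * e = 6 * 7 = 42  true
#4 f - e = 7 - 7 = 0, not -2  false
#5 f + e = 7 + 7 = 14; 14 < 16, bound 16 not met  false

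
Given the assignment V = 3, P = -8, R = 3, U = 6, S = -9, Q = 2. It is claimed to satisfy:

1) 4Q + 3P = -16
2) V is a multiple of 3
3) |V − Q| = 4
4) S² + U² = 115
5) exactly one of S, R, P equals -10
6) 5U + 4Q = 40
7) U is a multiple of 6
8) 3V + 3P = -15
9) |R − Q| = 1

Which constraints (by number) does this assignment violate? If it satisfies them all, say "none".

1) 4Q + 3P = 4(2) + 3(-8) = -16 — satisfied.
2) 3 / 3 = 1, so 3 divides 3 — satisfied.
3) |3 − 2| = 1, not 4 — violated.
4) S² + U² = (-9)² + 6² = 81 + 36 = 117, not 115 — violated.
5) S=-9, R=3, P=-8; 0 of them equal -10, not exactly one — violated.
6) 5U + 4Q = 5(6) + 4(2) = 38, not 40 — violated.
7) 6 / 6 = 1, so 6 divides 6 — satisfied.
8) 3V + 3P = 3(3) + 3(-8) = -15 — satisfied.
9) |3 − 2| = 1 — satisfied.

The assignment fails constraints 3, 4, 5, 6.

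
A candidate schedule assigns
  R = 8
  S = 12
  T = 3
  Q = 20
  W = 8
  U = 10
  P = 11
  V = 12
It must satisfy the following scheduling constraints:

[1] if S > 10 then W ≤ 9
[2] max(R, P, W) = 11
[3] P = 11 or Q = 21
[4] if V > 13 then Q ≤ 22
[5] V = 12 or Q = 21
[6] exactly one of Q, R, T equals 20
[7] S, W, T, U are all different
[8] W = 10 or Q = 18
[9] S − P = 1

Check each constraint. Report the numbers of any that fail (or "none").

[1] S = 12 > 10, so we need W ≤ 9; W = 8 ≤ 9 — satisfied.
[2] max(8, 11, 8) = 11 — satisfied.
[3] P = 11 = 11 (first disjunct) — satisfied.
[4] V = 12, not > 13; antecedent false, conditional vacuously true — satisfied.
[5] V = 12 = 12 (first disjunct) — satisfied.
[6] Q=20, R=8, T=3; 1 of them equals 20 — satisfied.
[7] values 12, 8, 3, 10 are pairwise distinct — satisfied.
[8] W = 8 ≠ 10 and Q = 20 ≠ 18; both disjuncts false — violated.
[9] S − P = 12 − 11 = 1 — satisfied.

Constraint 8 does not hold.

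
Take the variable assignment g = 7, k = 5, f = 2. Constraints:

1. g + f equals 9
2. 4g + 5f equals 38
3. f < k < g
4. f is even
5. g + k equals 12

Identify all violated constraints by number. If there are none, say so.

None — every constraint holds.

1. g + f = 7 + 2 = 9 — holds.
2. 4g + 5f = 4(7) + 5(2) = 38 — holds.
3. values 2 < 5 < 7 — holds.
4. f = 2 is even — holds.
5. g + k = 7 + 5 = 12 — holds.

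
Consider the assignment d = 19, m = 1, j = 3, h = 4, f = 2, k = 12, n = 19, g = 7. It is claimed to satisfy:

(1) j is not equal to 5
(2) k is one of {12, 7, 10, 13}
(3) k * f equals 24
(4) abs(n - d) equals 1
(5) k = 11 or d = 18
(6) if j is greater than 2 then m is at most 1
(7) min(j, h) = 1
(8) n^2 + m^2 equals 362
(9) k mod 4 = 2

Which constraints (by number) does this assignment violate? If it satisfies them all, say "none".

(1) j = 3, and 3 ≠ 5 — OK.
(2) k = 12 is in {12, 7, 10, 13} — OK.
(3) k * f = 12 * 2 = 24 — OK.
(4) abs(19 - 19) = 0, not 1 — violated.
(5) k = 12 ≠ 11 and d = 19 ≠ 18; both disjuncts false — violated.
(6) j = 3 > 2, so we need m ≤ 1; m = 1 ≤ 1 — OK.
(7) min(3, 4) = 3, not 1 — violated.
(8) n^2 + m^2 = 19^2 + 1^2 = 361 + 1 = 362 — OK.
(9) 12 mod 4 = 0, not 2 — violated.

No — constraints 4, 5, 7, 9 are not satisfied.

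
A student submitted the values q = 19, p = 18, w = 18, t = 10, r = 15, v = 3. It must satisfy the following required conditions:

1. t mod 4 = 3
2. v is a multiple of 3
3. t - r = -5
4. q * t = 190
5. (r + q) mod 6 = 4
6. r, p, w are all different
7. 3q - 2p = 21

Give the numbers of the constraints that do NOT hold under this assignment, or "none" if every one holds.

Constraints 1, 6 are violated.

1. 10 mod 4 = 2, not 3  FAIL
2. 3 / 3 = 1, so 3 divides 3  OK
3. t - r = 10 - 15 = -5  OK
4. q * t = 19 * 10 = 190  OK
5. r + q = 34; 34 mod 6 = 4  OK
6. p = w = 18, not all different  FAIL
7. 3q - 2p = 3(19) - 2(18) = 21  OK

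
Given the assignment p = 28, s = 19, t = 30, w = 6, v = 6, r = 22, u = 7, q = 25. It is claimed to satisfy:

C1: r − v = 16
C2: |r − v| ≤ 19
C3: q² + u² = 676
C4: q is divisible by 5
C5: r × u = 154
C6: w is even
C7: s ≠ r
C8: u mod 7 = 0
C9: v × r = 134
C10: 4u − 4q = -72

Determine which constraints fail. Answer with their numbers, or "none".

C1: r − v = 22 − 6 = 16  OK
C2: |22 − 6| = 16; 16 ≤ 19  OK
C3: q² + u² = 25² + 7² = 625 + 49 = 674, not 676  FAIL
C4: 25 / 5 = 5, so 5 divides 25  OK
C5: r × u = 22 × 7 = 154  OK
C6: w = 6 is even  OK
C7: s = 19, r = 22; distinct  OK
C8: 7 mod 7 = 0  OK
C9: v × r = 6 × 22 = 132, not 134  FAIL
C10: 4u − 4q = 4(7) − 4(25) = -72  OK

Constraints 3, 9 are violated.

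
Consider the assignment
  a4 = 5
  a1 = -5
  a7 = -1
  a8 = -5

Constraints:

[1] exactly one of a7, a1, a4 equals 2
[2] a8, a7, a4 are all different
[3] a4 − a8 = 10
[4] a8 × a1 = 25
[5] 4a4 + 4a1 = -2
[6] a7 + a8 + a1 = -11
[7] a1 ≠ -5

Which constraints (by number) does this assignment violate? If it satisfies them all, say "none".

Constraints 1, 5, 7 do not hold.

[1] a7=-1, a1=-5, a4=5; 0 of them equal 2, not exactly one  ✘
[2] values -5, -1, 5 are pairwise distinct  ✔
[3] a4 − a8 = 5 − (-5) = 10  ✔
[4] a8 × a1 = -5 × (-5) = 25  ✔
[5] 4a4 + 4a1 = 4(5) + 4(-5) = 0, not -2  ✘
[6] a7 + a8 + a1 = -1 + (-5) + (-5) = -11  ✔
[7] a1 = -5, but -5 is required to differ  ✘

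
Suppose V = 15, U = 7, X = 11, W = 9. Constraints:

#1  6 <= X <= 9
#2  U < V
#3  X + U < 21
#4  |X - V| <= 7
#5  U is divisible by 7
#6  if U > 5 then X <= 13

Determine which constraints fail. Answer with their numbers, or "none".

Constraint 1 does not hold.

#1 X = 11 is outside [6, 9] — fails.
#2 U = 7, V = 15; 7 < 15 — holds.
#3 X + U = 11 + 7 = 18; 18 < 21 — holds.
#4 |11 - 15| = 4; 4 ≤ 7 — holds.
#5 7 / 7 = 1, so 7 divides 7 — holds.
#6 U = 7 > 5, so we need X ≤ 13; X = 11 ≤ 13 — holds.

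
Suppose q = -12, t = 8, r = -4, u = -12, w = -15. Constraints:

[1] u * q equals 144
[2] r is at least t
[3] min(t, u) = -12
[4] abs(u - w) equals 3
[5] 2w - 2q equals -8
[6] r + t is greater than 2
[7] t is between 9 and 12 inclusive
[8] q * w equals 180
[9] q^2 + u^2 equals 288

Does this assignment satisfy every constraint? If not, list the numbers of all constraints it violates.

[1] u * q = -12 * (-12) = 144 — satisfied.
[2] r = -4, t = 8; -4 < 8 (want ≥) — violated.
[3] min(8, -12) = -12 — satisfied.
[4] abs(-12 - (-15)) = 3 — satisfied.
[5] 2w - 2q = 2(-15) - 2(-12) = -6, not -8 — violated.
[6] r + t = -4 + 8 = 4; 4 > 2 — satisfied.
[7] t = 8 is outside [9, 12] — violated.
[8] q * w = -12 * (-15) = 180 — satisfied.
[9] q^2 + u^2 = (-12)^2 + (-12)^2 = 144 + 144 = 288 — satisfied.

No — constraints 2, 5, and 7 are not satisfied.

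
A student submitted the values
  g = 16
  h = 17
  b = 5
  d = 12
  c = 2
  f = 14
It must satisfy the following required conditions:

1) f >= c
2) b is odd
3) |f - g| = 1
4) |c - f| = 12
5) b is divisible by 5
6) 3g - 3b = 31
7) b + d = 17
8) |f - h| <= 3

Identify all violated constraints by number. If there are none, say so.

1) f = 14, c = 2; 14 ≥ 2 — OK.
2) b = 5 is odd — OK.
3) |14 - 16| = 2, not 1 — violated.
4) |2 - 14| = 12 — OK.
5) 5 / 5 = 1, so 5 divides 5 — OK.
6) 3g - 3b = 3(16) - 3(5) = 33, not 31 — violated.
7) b + d = 5 + 12 = 17 — OK.
8) |14 - 17| = 3; 3 ≤ 3 — OK.

The assignment fails constraints 3 and 6.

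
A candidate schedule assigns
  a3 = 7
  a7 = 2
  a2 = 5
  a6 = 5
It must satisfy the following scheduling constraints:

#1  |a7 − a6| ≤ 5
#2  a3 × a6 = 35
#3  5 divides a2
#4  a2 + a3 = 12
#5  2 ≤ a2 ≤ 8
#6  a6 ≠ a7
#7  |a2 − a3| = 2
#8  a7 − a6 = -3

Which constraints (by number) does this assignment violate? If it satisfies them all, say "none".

The assignment satisfies every constraint.

#1 |2 − 5| = 3; 3 ≤ 5 — OK.
#2 a3 × a6 = 7 × 5 = 35 — OK.
#3 5 / 5 = 1, so 5 divides 5 — OK.
#4 a2 + a3 = 5 + 7 = 12 — OK.
#5 a2 = 5 lies in [2, 8] — OK.
#6 a6 = 5, a7 = 2; distinct — OK.
#7 |5 − 7| = 2 — OK.
#8 a7 − a6 = 2 − 5 = -3 — OK.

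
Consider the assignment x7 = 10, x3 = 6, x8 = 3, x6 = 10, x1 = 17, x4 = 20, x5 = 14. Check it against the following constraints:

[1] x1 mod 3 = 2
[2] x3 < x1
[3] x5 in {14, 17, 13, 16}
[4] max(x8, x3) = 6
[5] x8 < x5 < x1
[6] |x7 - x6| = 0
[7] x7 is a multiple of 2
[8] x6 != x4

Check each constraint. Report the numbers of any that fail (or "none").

The assignment satisfies every constraint.

[1] 17 mod 3 = 2 — OK.
[2] x3 = 6, x1 = 17; 6 < 17 — OK.
[3] x5 = 14 is in {14, 17, 13, 16} — OK.
[4] max(3, 6) = 6 — OK.
[5] values 3 < 14 < 17 — OK.
[6] |10 - 10| = 0 — OK.
[7] 10 / 2 = 5, so 2 divides 10 — OK.
[8] x6 = 10, x4 = 20; distinct — OK.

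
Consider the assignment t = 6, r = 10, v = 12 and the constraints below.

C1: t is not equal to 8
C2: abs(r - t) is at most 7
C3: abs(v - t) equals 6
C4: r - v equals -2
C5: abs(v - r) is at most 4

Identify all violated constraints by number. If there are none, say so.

C1: t = 6, and 6 ≠ 8 — satisfied.
C2: abs(10 - 6) = 4; 4 ≤ 7 — satisfied.
C3: abs(12 - 6) = 6 — satisfied.
C4: r - v = 10 - 12 = -2 — satisfied.
C5: abs(12 - 10) = 2; 2 ≤ 4 — satisfied.

No violations.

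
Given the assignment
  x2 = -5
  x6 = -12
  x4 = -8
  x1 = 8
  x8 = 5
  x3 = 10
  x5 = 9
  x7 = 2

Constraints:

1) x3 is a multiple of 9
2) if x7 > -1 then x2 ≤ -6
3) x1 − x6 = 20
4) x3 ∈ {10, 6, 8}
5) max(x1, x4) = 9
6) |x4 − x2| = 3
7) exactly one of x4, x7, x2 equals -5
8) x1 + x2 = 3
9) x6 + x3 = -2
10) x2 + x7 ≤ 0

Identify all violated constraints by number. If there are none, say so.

Constraints 1, 2, and 5 do not hold.

1) 10 = 9×1 + 1, so 9 does not divide 10  FAIL
2) x7 = 2 > -1, so we need x2 ≤ -6; but x2 = -5 > -6  FAIL
3) x1 − x6 = 8 − (-12) = 20  OK
4) x3 = 10 is in {10, 6, 8}  OK
5) max(8, -8) = 8, not 9  FAIL
6) |-8 − (-5)| = 3  OK
7) x4=-8, x7=2, x2=-5; 1 of them equals -5  OK
8) x1 + x2 = 8 + (-5) = 3  OK
9) x6 + x3 = -12 + 10 = -2  OK
10) x2 + x7 = -5 + 2 = -3; -3 ≤ 0  OK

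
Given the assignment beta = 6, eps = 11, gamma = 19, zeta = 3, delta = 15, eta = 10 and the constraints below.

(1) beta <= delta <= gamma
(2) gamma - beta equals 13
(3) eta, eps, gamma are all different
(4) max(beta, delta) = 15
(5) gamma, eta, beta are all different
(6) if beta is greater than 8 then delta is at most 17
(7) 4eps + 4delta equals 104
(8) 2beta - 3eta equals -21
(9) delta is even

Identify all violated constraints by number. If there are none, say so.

(1) values 6 <= 15 <= 19 — holds.
(2) gamma - beta = 19 - 6 = 13 — holds.
(3) values 10, 11, 19 are pairwise distinct — holds.
(4) max(6, 15) = 15 — holds.
(5) values 19, 10, 6 are pairwise distinct — holds.
(6) beta = 6, not > 8; antecedent false, conditional vacuously true — holds.
(7) 4eps + 4delta = 4(11) + 4(15) = 104 — holds.
(8) 2beta - 3eta = 2(6) - 3(10) = -18, not -21 — does not hold.
(9) delta = 15 is odd — does not hold.

Violated: 8 and 9.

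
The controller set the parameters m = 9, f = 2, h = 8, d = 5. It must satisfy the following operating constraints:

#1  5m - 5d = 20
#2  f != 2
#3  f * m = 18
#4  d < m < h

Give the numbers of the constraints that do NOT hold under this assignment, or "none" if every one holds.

No — constraints 2 and 4 are not satisfied.

#1 5m - 5d = 5(9) - 5(5) = 20  yes
#2 f = 2, but 2 is required to differ  no
#3 f * m = 2 * 9 = 18  yes
#4 values 5, 9, 8; m = 9 is not < h = 8  no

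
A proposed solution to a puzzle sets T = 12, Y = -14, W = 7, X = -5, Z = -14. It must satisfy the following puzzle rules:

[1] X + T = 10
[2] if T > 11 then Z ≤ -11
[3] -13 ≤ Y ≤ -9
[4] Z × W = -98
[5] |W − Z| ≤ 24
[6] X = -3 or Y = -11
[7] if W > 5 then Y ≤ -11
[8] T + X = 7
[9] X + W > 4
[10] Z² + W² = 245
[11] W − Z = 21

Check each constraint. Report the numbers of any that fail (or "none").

Violated: 1, 3, 6, 9.

[1] X + T = -5 + 12 = 7, not 10 — violated.
[2] T = 12 > 11, so we need Z ≤ -11; Z = -14 ≤ -11 — satisfied.
[3] Y = -14 is outside [-13, -9] — violated.
[4] Z × W = -14 × 7 = -98 — satisfied.
[5] |7 − (-14)| = 21; 21 ≤ 24 — satisfied.
[6] X = -5 ≠ -3 and Y = -14 ≠ -11; both disjuncts false — violated.
[7] W = 7 > 5, so we need Y ≤ -11; Y = -14 ≤ -11 — satisfied.
[8] T + X = 12 + (-5) = 7 — satisfied.
[9] X + W = -5 + 7 = 2; 2 ≤ 4, bound 4 not met — violated.
[10] Z² + W² = (-14)² + 7² = 196 + 49 = 245 — satisfied.
[11] W − Z = 7 − (-14) = 21 — satisfied.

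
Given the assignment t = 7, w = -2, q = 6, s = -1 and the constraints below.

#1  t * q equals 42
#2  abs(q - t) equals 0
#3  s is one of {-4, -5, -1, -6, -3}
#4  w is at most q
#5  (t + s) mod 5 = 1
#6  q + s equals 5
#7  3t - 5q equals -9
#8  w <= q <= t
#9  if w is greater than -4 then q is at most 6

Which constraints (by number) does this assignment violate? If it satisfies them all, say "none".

Violated: 2.

#1 t * q = 7 * 6 = 42  ✓
#2 abs(6 - 7) = 1, not 0  ✗
#3 s = -1 is in {-4, -5, -1, -6, -3}  ✓
#4 w = -2, q = 6; -2 ≤ 6  ✓
#5 t + s = 6; 6 mod 5 = 1  ✓
#6 q + s = 6 + (-1) = 5  ✓
#7 3t - 5q = 3(7) - 5(6) = -9  ✓
#8 values -2 <= 6 <= 7  ✓
#9 w = -2 > -4, so we need q ≤ 6; q = 6 ≤ 6  ✓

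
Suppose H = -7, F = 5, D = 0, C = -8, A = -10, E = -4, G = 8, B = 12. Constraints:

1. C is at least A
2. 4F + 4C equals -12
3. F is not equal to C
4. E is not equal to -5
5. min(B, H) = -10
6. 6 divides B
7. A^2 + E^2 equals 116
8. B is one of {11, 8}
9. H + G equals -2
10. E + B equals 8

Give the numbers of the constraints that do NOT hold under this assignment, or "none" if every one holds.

Constraints 5, 8, and 9 are violated.

1. C = -8, A = -10; -8 ≥ -10  holds
2. 4F + 4C = 4(5) + 4(-8) = -12  holds
3. F = 5, C = -8; distinct  holds
4. E = -4, and -4 ≠ -5  holds
5. min(12, -7) = -7, not -10  fails
6. 12 / 6 = 2, so 6 divides 12  holds
7. A^2 + E^2 = (-10)^2 + (-4)^2 = 100 + 16 = 116  holds
8. B = 12 is not in {11, 8}  fails
9. H + G = -7 + 8 = 1, not -2  fails
10. E + B = -4 + 12 = 8  holds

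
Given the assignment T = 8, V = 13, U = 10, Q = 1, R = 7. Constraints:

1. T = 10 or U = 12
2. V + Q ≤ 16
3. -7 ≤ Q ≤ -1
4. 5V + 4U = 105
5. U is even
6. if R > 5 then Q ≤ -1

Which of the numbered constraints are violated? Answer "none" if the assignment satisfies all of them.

Constraints 1, 3, and 6 do not hold.

1. T = 8 ≠ 10 and U = 10 ≠ 12; both disjuncts false — does not hold.
2. V + Q = 13 + 1 = 14; 14 ≤ 16 — holds.
3. Q = 1 is outside [-7, -1] — does not hold.
4. 5V + 4U = 5(13) + 4(10) = 105 — holds.
5. U = 10 is even — holds.
6. R = 7 > 5, so we need Q ≤ -1; but Q = 1 > -1 — does not hold.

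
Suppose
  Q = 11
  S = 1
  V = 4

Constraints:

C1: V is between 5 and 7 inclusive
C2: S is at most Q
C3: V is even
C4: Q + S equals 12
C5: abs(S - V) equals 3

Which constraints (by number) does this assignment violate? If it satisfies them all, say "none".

C1: V = 4 is outside [5, 7]  no
C2: S = 1, Q = 11; 1 ≤ 11  yes
C3: V = 4 is even  yes
C4: Q + S = 11 + 1 = 12  yes
C5: abs(1 - 4) = 3  yes

Violated: 1.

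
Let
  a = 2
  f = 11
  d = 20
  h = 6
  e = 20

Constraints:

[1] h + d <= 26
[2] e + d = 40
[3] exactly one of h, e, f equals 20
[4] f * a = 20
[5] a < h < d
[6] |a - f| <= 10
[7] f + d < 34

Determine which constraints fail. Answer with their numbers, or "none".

Constraint 4 is violated.

[1] h + d = 6 + 20 = 26; 26 ≤ 26  ✓
[2] e + d = 20 + 20 = 40  ✓
[3] h=6, e=20, f=11; 1 of them equals 20  ✓
[4] f * a = 11 * 2 = 22, not 20  ✗
[5] values 2 < 6 < 20  ✓
[6] |2 - 11| = 9; 9 ≤ 10  ✓
[7] f + d = 11 + 20 = 31; 31 < 34  ✓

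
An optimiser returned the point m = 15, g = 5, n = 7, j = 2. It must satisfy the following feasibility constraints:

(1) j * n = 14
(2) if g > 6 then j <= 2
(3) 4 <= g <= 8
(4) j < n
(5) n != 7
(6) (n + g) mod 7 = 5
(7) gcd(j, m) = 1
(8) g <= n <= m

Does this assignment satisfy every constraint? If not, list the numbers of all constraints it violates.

Constraint 5 does not hold.

(1) j * n = 2 * 7 = 14  holds
(2) g = 5, not > 6; antecedent false, conditional vacuously true  holds
(3) g = 5 lies in [4, 8]  holds
(4) j = 2, n = 7; 2 < 7  holds
(5) n = 7, but 7 is required to differ  fails
(6) n + g = 12; 12 mod 7 = 5  holds
(7) gcd(2, 15) = 1  holds
(8) values 5 <= 7 <= 15  holds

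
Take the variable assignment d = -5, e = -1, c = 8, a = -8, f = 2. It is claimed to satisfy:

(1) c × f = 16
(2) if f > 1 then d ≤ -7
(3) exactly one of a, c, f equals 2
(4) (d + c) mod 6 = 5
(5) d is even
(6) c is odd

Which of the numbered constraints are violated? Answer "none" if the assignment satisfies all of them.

(1) c × f = 8 × 2 = 16  holds
(2) f = 2 > 1, so we need d ≤ -7; but d = -5 > -7  fails
(3) a=-8, c=8, f=2; 1 of them equals 2  holds
(4) d + c = 3; 3 mod 6 = 3, not 5  fails
(5) d = -5 is odd  fails
(6) c = 8 is even  fails

No — constraints 2, 4, 5, and 6 are not satisfied.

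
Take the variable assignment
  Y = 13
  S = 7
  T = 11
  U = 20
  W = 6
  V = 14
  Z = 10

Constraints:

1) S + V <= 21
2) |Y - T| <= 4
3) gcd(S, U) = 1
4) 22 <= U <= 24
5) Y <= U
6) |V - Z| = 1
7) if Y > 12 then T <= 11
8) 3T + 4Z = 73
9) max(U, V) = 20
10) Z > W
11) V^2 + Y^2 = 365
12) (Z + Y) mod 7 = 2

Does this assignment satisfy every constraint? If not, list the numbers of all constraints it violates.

1) S + V = 7 + 14 = 21; 21 ≤ 21 — holds.
2) |13 - 11| = 2; 2 ≤ 4 — holds.
3) gcd(7, 20) = 1 — holds.
4) U = 20 is outside [22, 24] — fails.
5) Y = 13, U = 20; 13 ≤ 20 — holds.
6) |14 - 10| = 4, not 1 — fails.
7) Y = 13 > 12, so we need T ≤ 11; T = 11 ≤ 11 — holds.
8) 3T + 4Z = 3(11) + 4(10) = 73 — holds.
9) max(20, 14) = 20 — holds.
10) Z = 10, W = 6; 10 > 6 — holds.
11) V^2 + Y^2 = 14^2 + 13^2 = 196 + 169 = 365 — holds.
12) Z + Y = 23; 23 mod 7 = 2 — holds.

The assignment fails constraints 4, 6.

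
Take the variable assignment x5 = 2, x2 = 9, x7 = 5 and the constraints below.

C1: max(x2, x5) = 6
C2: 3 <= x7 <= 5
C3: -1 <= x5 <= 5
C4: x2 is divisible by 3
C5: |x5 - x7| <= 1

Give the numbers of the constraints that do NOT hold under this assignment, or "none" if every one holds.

C1: max(9, 2) = 9, not 6 — fails.
C2: x7 = 5 lies in [3, 5] — holds.
C3: x5 = 2 lies in [-1, 5] — holds.
C4: 9 / 3 = 3, so 3 divides 9 — holds.
C5: |2 - 5| = 3; 3 > 1, exceeds bound 1 — fails.

Violated: 1 and 5.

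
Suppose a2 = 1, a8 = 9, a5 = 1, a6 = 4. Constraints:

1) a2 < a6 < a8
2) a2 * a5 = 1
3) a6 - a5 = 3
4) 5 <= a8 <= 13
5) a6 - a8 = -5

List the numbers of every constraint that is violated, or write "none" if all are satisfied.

1) values 1 < 4 < 9  ✓
2) a2 * a5 = 1 * 1 = 1  ✓
3) a6 - a5 = 4 - 1 = 3  ✓
4) a8 = 9 lies in [5, 13]  ✓
5) a6 - a8 = 4 - 9 = -5  ✓

No violations.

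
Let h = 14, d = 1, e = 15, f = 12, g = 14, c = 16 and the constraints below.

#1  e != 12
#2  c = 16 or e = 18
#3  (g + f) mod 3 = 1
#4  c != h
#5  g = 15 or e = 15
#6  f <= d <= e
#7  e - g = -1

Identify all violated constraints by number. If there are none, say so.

#1 e = 15, and 15 ≠ 12 — satisfied.
#2 c = 16 = 16 (first disjunct) — satisfied.
#3 g + f = 26; 26 mod 3 = 2, not 1 — violated.
#4 c = 16, h = 14; distinct — satisfied.
#5 g = 14 ≠ 15, but e = 15 = 15 (second disjunct) — satisfied.
#6 values 12, 1, 15; f = 12 is not <= d = 1 — violated.
#7 e - g = 15 - 14 = 1, not -1 — violated.

Constraints 3, 6, and 7 do not hold.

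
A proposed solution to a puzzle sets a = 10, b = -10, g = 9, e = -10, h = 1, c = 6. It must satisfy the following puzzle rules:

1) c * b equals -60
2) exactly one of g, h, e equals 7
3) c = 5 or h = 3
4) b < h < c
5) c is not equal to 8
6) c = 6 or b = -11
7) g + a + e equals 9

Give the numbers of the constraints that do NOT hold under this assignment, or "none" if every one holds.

The assignment fails constraints 2 and 3.

1) c * b = 6 * (-10) = -60  holds
2) g=9, h=1, e=-10; 0 of them equal 7, not exactly one  fails
3) c = 6 ≠ 5 and h = 1 ≠ 3; both disjuncts false  fails
4) values -10 < 1 < 6  holds
5) c = 6, and 6 ≠ 8  holds
6) c = 6 = 6 (first disjunct)  holds
7) g + a + e = 9 + 10 + (-10) = 9  holds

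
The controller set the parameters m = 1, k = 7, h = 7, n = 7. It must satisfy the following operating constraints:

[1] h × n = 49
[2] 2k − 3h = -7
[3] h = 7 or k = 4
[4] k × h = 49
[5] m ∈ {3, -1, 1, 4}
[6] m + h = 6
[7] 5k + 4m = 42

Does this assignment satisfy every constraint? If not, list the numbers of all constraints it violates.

[1] h × n = 7 × 7 = 49  yes
[2] 2k − 3h = 2(7) − 3(7) = -7  yes
[3] h = 7 = 7 (first disjunct)  yes
[4] k × h = 7 × 7 = 49  yes
[5] m = 1 is in {3, -1, 1, 4}  yes
[6] m + h = 1 + 7 = 8, not 6  no
[7] 5k + 4m = 5(7) + 4(1) = 39, not 42  no

Violated: 6, 7.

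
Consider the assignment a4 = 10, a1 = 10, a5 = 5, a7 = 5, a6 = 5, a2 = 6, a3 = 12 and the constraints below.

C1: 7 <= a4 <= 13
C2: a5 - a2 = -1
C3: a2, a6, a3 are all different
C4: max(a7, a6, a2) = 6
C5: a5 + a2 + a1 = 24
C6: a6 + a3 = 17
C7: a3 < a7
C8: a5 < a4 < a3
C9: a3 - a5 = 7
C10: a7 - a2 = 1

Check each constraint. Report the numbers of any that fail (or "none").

C1: a4 = 10 lies in [7, 13] — satisfied.
C2: a5 - a2 = 5 - 6 = -1 — satisfied.
C3: values 6, 5, 12 are pairwise distinct — satisfied.
C4: max(5, 5, 6) = 6 — satisfied.
C5: a5 + a2 + a1 = 5 + 6 + 10 = 21, not 24 — violated.
C6: a6 + a3 = 5 + 12 = 17 — satisfied.
C7: a3 = 12, a7 = 5; 12 ≥ 5 (want <) — violated.
C8: values 5 < 10 < 12 — satisfied.
C9: a3 - a5 = 12 - 5 = 7 — satisfied.
C10: a7 - a2 = 5 - 6 = -1, not 1 — violated.

Constraints 5, 7, and 10 are violated.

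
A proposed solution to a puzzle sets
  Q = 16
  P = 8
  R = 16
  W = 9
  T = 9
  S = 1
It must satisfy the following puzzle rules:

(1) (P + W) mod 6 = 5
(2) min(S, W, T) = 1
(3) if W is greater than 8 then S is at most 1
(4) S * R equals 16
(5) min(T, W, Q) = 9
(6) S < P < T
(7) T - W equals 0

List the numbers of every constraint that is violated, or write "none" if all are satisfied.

(1) P + W = 17; 17 mod 6 = 5  holds
(2) min(1, 9, 9) = 1  holds
(3) W = 9 > 8, so we need S ≤ 1; S = 1 ≤ 1  holds
(4) S * R = 1 * 16 = 16  holds
(5) min(9, 9, 16) = 9  holds
(6) values 1 < 8 < 9  holds
(7) T - W = 9 - 9 = 0  holds

The assignment satisfies every constraint.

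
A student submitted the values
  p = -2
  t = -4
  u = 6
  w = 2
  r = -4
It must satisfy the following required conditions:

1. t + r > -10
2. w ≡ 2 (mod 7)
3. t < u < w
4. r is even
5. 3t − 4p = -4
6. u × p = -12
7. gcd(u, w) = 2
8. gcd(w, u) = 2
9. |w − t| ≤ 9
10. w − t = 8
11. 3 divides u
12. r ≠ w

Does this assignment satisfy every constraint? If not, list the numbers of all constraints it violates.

Violated: 3, 10.

1. t + r = -4 + (-4) = -8; -8 > -10  OK
2. 2 mod 7 = 2  OK
3. values -4, 6, 2; u = 6 is not < w = 2  FAIL
4. r = -4 is even  OK
5. 3t − 4p = 3(-4) − 4(-2) = -4  OK
6. u × p = 6 × (-2) = -12  OK
7. gcd(6, 2) = 2  OK
8. gcd(2, 6) = 2  OK
9. |2 − (-4)| = 6; 6 ≤ 9  OK
10. w − t = 2 − (-4) = 6, not 8  FAIL
11. 6 / 3 = 2, so 3 divides 6  OK
12. r = -4, w = 2; distinct  OK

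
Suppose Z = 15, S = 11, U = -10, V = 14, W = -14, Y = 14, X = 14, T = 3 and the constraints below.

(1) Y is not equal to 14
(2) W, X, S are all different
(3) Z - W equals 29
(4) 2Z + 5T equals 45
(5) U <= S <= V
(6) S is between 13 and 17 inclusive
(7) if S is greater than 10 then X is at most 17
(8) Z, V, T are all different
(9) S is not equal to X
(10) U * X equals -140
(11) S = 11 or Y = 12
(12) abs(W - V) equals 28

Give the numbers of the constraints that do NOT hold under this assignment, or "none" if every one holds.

Constraints 1 and 6 are violated.

(1) Y = 14, but 14 is required to differ  ✘
(2) values -14, 14, 11 are pairwise distinct  ✔
(3) Z - W = 15 - (-14) = 29  ✔
(4) 2Z + 5T = 2(15) + 5(3) = 45  ✔
(5) values -10 <= 11 <= 14  ✔
(6) S = 11 is outside [13, 17]  ✘
(7) S = 11 > 10, so we need X ≤ 17; X = 14 ≤ 17  ✔
(8) values 15, 14, 3 are pairwise distinct  ✔
(9) S = 11, X = 14; distinct  ✔
(10) U * X = -10 * 14 = -140  ✔
(11) S = 11 = 11 (first disjunct)  ✔
(12) abs(-14 - 14) = 28  ✔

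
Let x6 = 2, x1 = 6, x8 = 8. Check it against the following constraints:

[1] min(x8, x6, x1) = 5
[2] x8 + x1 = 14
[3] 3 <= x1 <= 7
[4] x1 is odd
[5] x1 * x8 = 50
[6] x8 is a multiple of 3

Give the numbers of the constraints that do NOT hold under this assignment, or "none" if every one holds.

[1] min(8, 2, 6) = 2, not 5 — fails.
[2] x8 + x1 = 8 + 6 = 14 — holds.
[3] x1 = 6 lies in [3, 7] — holds.
[4] x1 = 6 is even — fails.
[5] x1 * x8 = 6 * 8 = 48, not 50 — fails.
[6] 8 = 3*2 + 2, so 3 does not divide 8 — fails.

Constraints 1, 4, 5, and 6 do not hold.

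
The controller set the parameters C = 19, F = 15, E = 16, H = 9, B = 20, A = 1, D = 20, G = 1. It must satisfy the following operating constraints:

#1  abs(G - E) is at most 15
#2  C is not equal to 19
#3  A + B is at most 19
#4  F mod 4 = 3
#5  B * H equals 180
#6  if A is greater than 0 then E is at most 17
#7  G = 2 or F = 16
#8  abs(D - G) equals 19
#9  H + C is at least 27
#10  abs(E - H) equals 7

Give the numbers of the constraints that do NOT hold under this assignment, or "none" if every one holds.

Constraints 2, 3, and 7 are violated.

#1 abs(1 - 16) = 15; 15 ≤ 15 — satisfied.
#2 C = 19, but 19 is required to differ — violated.
#3 A + B = 1 + 20 = 21; 21 > 19, bound 19 not met — violated.
#4 15 mod 4 = 3 — satisfied.
#5 B * H = 20 * 9 = 180 — satisfied.
#6 A = 1 > 0, so we need E ≤ 17; E = 16 ≤ 17 — satisfied.
#7 G = 1 ≠ 2 and F = 15 ≠ 16; both disjuncts false — violated.
#8 abs(20 - 1) = 19 — satisfied.
#9 H + C = 9 + 19 = 28; 28 ≥ 27 — satisfied.
#10 abs(16 - 9) = 7 — satisfied.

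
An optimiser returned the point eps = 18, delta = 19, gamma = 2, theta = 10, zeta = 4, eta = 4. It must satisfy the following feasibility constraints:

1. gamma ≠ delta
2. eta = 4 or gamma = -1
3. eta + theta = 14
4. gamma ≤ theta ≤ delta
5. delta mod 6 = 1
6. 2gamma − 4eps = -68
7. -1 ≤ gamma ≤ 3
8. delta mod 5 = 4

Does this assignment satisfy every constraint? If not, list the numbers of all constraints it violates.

None — every constraint holds.

1. gamma = 2, delta = 19; distinct — satisfied.
2. eta = 4 = 4 (first disjunct) — satisfied.
3. eta + theta = 4 + 10 = 14 — satisfied.
4. values 2 ≤ 10 ≤ 19 — satisfied.
5. 19 mod 6 = 1 — satisfied.
6. 2gamma − 4eps = 2(2) − 4(18) = -68 — satisfied.
7. gamma = 2 lies in [-1, 3] — satisfied.
8. 19 mod 5 = 4 — satisfied.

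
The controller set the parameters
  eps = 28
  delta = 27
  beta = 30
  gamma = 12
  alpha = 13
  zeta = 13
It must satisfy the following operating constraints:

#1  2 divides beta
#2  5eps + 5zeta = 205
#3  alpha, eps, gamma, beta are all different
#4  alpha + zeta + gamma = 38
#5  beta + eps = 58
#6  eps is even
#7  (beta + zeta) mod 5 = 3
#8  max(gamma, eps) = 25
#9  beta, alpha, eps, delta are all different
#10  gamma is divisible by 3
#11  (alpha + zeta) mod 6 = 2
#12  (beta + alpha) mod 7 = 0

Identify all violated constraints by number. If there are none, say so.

The assignment fails constraints 8, 12.

#1 30 / 2 = 15, so 2 divides 30  yes
#2 5eps + 5zeta = 5(28) + 5(13) = 205  yes
#3 values 13, 28, 12, 30 are pairwise distinct  yes
#4 alpha + zeta + gamma = 13 + 13 + 12 = 38  yes
#5 beta + eps = 30 + 28 = 58  yes
#6 eps = 28 is even  yes
#7 beta + zeta = 43; 43 mod 5 = 3  yes
#8 max(12, 28) = 28, not 25  no
#9 values 30, 13, 28, 27 are pairwise distinct  yes
#10 12 / 3 = 4, so 3 divides 12  yes
#11 alpha + zeta = 26; 26 mod 6 = 2  yes
#12 beta + alpha = 43; 43 mod 7 = 1, not 0  no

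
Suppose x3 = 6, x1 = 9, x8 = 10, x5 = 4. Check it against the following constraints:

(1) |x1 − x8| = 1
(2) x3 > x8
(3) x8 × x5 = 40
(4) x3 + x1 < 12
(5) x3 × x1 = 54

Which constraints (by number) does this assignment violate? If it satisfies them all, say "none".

Violated: 2, 4.

(1) |9 − 10| = 1 — holds.
(2) x3 = 6, x8 = 10; 6 ≤ 10 (want >) — does not hold.
(3) x8 × x5 = 10 × 4 = 40 — holds.
(4) x3 + x1 = 6 + 9 = 15; 15 ≥ 12, bound 12 not met — does not hold.
(5) x3 × x1 = 6 × 9 = 54 — holds.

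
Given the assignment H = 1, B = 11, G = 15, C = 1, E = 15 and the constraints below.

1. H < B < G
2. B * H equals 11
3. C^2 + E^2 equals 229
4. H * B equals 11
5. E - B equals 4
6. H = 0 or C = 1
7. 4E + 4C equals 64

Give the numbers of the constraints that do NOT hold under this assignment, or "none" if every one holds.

1. values 1 < 11 < 15  yes
2. B * H = 11 * 1 = 11  yes
3. C^2 + E^2 = 1^2 + 15^2 = 1 + 225 = 226, not 229  no
4. H * B = 1 * 11 = 11  yes
5. E - B = 15 - 11 = 4  yes
6. H = 1 ≠ 0, but C = 1 = 1 (second disjunct)  yes
7. 4E + 4C = 4(15) + 4(1) = 64  yes

Violated: 3.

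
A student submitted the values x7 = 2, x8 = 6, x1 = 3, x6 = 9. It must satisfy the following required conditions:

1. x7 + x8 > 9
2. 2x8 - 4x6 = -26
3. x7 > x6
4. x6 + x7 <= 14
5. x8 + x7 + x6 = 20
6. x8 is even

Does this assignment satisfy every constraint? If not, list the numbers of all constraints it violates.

Constraints 1, 2, 3, and 5 do not hold.

1. x7 + x8 = 2 + 6 = 8; 8 ≤ 9, bound 9 not met — does not hold.
2. 2x8 - 4x6 = 2(6) - 4(9) = -24, not -26 — does not hold.
3. x7 = 2, x6 = 9; 2 ≤ 9 (want >) — does not hold.
4. x6 + x7 = 9 + 2 = 11; 11 ≤ 14 — holds.
5. x8 + x7 + x6 = 6 + 2 + 9 = 17, not 20 — does not hold.
6. x8 = 6 is even — holds.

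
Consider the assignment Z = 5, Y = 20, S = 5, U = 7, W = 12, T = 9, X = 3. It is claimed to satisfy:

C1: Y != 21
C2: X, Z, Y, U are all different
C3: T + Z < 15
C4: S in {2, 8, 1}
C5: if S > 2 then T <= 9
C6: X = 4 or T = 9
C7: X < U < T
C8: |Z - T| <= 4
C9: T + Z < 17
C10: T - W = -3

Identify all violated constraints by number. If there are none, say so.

Constraint 4 does not hold.

C1: Y = 20, and 20 ≠ 21  ✔
C2: values 3, 5, 20, 7 are pairwise distinct  ✔
C3: T + Z = 9 + 5 = 14; 14 < 15  ✔
C4: S = 5 is not in {2, 8, 1}  ✘
C5: S = 5 > 2, so we need T ≤ 9; T = 9 ≤ 9  ✔
C6: X = 3 ≠ 4, but T = 9 = 9 (second disjunct)  ✔
C7: values 3 < 7 < 9  ✔
C8: |5 - 9| = 4; 4 ≤ 4  ✔
C9: T + Z = 9 + 5 = 14; 14 < 17  ✔
C10: T - W = 9 - 12 = -3  ✔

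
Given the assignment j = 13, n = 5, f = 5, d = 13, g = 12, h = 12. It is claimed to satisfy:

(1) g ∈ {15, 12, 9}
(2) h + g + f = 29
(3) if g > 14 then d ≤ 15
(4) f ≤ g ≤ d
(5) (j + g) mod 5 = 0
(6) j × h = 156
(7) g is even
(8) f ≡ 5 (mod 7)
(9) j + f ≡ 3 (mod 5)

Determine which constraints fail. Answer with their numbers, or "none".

(1) g = 12 is in {15, 12, 9}  ✔
(2) h + g + f = 12 + 12 + 5 = 29  ✔
(3) g = 12, not > 14; antecedent false, conditional vacuously true  ✔
(4) values 5 ≤ 12 ≤ 13  ✔
(5) j + g = 25; 25 mod 5 = 0  ✔
(6) j × h = 13 × 12 = 156  ✔
(7) g = 12 is even  ✔
(8) 5 mod 7 = 5  ✔
(9) j + f = 18; 18 mod 5 = 3  ✔

All constraints are satisfied.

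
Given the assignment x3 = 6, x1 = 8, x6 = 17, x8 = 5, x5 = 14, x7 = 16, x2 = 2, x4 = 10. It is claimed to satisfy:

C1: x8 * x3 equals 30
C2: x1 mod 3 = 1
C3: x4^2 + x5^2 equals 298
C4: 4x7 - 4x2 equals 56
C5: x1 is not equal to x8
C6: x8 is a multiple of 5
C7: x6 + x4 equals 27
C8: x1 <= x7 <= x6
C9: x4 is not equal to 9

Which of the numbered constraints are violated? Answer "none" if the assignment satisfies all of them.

Constraints 2 and 3 do not hold.

C1: x8 * x3 = 5 * 6 = 30 — holds.
C2: 8 mod 3 = 2, not 1 — fails.
C3: x4^2 + x5^2 = 10^2 + 14^2 = 100 + 196 = 296, not 298 — fails.
C4: 4x7 - 4x2 = 4(16) - 4(2) = 56 — holds.
C5: x1 = 8, x8 = 5; distinct — holds.
C6: 5 / 5 = 1, so 5 divides 5 — holds.
C7: x6 + x4 = 17 + 10 = 27 — holds.
C8: values 8 <= 16 <= 17 — holds.
C9: x4 = 10, and 10 ≠ 9 — holds.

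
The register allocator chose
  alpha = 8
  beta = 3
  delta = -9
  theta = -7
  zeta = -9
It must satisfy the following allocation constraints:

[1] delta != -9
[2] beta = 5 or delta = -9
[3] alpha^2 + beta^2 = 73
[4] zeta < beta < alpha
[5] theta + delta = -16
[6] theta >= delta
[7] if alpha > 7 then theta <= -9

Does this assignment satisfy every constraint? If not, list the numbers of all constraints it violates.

[1] delta = -9, but -9 is required to differ  no
[2] beta = 3 ≠ 5, but delta = -9 = -9 (second disjunct)  yes
[3] alpha^2 + beta^2 = 8^2 + 3^2 = 64 + 9 = 73  yes
[4] values -9 < 3 < 8  yes
[5] theta + delta = -7 + (-9) = -16  yes
[6] theta = -7, delta = -9; -7 ≥ -9  yes
[7] alpha = 8 > 7, so we need theta ≤ -9; but theta = -7 > -9  no

Violated: 1 and 7.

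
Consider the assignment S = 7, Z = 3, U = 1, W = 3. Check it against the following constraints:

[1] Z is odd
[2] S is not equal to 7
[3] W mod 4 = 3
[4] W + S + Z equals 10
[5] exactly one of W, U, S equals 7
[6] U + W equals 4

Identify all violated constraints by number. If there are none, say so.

[1] Z = 3 is odd — holds.
[2] S = 7, but 7 is required to differ — does not hold.
[3] 3 mod 4 = 3 — holds.
[4] W + S + Z = 3 + 7 + 3 = 13, not 10 — does not hold.
[5] W=3, U=1, S=7; 1 of them equals 7 — holds.
[6] U + W = 1 + 3 = 4 — holds.

Violated: 2 and 4.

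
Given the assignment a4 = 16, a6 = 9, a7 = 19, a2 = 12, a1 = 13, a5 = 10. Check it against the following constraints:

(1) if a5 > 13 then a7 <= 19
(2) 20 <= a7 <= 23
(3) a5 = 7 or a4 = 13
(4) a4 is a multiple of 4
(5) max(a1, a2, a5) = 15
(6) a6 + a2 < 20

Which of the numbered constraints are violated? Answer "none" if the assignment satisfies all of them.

Constraints 2, 3, 5, 6 do not hold.

(1) a5 = 10, not > 13; antecedent false, conditional vacuously true — holds.
(2) a7 = 19 is outside [20, 23] — fails.
(3) a5 = 10 ≠ 7 and a4 = 16 ≠ 13; both disjuncts false — fails.
(4) 16 / 4 = 4, so 4 divides 16 — holds.
(5) max(13, 12, 10) = 13, not 15 — fails.
(6) a6 + a2 = 9 + 12 = 21; 21 ≥ 20, bound 20 not met — fails.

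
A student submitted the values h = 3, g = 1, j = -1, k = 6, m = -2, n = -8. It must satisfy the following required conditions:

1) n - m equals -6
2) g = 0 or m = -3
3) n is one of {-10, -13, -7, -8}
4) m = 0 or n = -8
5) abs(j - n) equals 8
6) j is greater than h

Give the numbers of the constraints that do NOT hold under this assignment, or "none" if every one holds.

1) n - m = -8 - (-2) = -6  OK
2) g = 1 ≠ 0 and m = -2 ≠ -3; both disjuncts false  FAIL
3) n = -8 is in {-10, -13, -7, -8}  OK
4) m = -2 ≠ 0, but n = -8 = -8 (second disjunct)  OK
5) abs(-1 - (-8)) = 7, not 8  FAIL
6) j = -1, h = 3; -1 ≤ 3 (want >)  FAIL

The assignment fails constraints 2, 5, and 6.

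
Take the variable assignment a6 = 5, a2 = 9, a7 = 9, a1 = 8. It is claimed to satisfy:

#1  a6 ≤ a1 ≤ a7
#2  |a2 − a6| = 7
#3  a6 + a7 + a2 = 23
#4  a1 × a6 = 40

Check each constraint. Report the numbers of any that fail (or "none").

#1 values 5 ≤ 8 ≤ 9 — satisfied.
#2 |9 − 5| = 4, not 7 — violated.
#3 a6 + a7 + a2 = 5 + 9 + 9 = 23 — satisfied.
#4 a1 × a6 = 8 × 5 = 40 — satisfied.

The assignment fails constraint 2.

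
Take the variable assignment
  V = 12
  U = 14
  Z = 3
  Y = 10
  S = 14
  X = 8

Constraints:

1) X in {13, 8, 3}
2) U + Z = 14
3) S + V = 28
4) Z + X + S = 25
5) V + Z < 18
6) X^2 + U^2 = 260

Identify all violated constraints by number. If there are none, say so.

1) X = 8 is in {13, 8, 3} — holds.
2) U + Z = 14 + 3 = 17, not 14 — fails.
3) S + V = 14 + 12 = 26, not 28 — fails.
4) Z + X + S = 3 + 8 + 14 = 25 — holds.
5) V + Z = 12 + 3 = 15; 15 < 18 — holds.
6) X^2 + U^2 = 8^2 + 14^2 = 64 + 196 = 260 — holds.

Constraints 2 and 3 do not hold.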